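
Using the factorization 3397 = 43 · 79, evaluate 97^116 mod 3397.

2945

Mod 43: 97 ≡ 11; by Fermat, exponent reduces to 116 mod 42 = 32; 11^32 ≡ 21 (mod 43).
Mod 79: 97 ≡ 18; by Fermat, exponent reduces to 116 mod 78 = 38; 18^38 ≡ 22 (mod 79).
Combine by CRT: x ≡ 21 (mod 43), x ≡ 22 (mod 79) ⇒ x ≡ 2945 (mod 3397).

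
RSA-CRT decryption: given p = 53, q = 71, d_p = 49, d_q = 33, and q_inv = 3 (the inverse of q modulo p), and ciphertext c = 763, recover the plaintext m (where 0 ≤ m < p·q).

m₁ = c^(d_p) mod p: c ≡ 21 (mod 53), and 21^49 mod 53 = 34.
m₂ = c^(d_q) mod q: c ≡ 53 (mod 71), and 53^33 mod 71 = 55.
h = q_inv·(m₁ − m₂) mod p = 3·(34 − 55) mod 53 = 43.
m = m₂ + h·q = 55 + 43·71 = 3108.

3108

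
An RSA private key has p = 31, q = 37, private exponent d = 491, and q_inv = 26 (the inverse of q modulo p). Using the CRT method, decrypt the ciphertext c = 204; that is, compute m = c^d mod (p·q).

1051

d_p = d mod (p−1) = 491 mod 30 = 11; d_q = d mod (q−1) = 23.
m₁ = c^(d_p) mod p: c ≡ 18 (mod 31), and 18^11 mod 31 = 28.
m₂ = c^(d_q) mod q: c ≡ 19 (mod 37), and 19^23 mod 37 = 15.
h = q_inv·(m₁ − m₂) mod p = 26·(28 − 15) mod 31 = 28.
m = m₂ + h·q = 15 + 28·37 = 1051.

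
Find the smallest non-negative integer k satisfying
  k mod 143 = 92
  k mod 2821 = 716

Combine the congruences pairwise.
gcd(143, 2821) = 13 and 13 | (716 − 92), so the pair is consistent; merging gives k ≡ 14821 (mod 31031), where 31031 = lcm(143, 2821).
The solution is unique modulo lcm(143, 2821) = 31031.

14821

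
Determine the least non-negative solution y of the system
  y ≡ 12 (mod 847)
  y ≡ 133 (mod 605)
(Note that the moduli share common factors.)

Combine the congruences pairwise.
gcd(847, 605) = 121 and 121 | (133 − 12), so the pair is consistent; merging gives y ≡ 2553 (mod 4235), where 4235 = lcm(847, 605).
The solution is unique modulo lcm(847, 605) = 4235.

2553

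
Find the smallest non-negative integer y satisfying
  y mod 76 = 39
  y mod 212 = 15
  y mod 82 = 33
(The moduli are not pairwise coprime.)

118523

gcd(76, 212) = 4 and 4 | (15 − 39), so the pair is consistent; merging gives y ≡ 1711 (mod 4028), where 4028 = lcm(76, 212).
gcd(4028, 82) = 2 and 2 | (33 − 1711), so the pair is consistent; merging gives y ≡ 118523 (mod 165148), where 165148 = lcm(4028, 82).
The solution is unique modulo lcm(76, 212, 82) = 165148.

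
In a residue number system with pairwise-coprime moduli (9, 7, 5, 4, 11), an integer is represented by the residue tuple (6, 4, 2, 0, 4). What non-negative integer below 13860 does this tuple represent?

312

From x ≡ 6 (mod 9) write x = 6 + 9t. Substituting into x ≡ 4 (mod 7) gives 9t ≡ 5 (mod 7), and since 2⁻¹ ≡ 4 (mod 7), t ≡ 6. Hence x ≡ 6 + 9·6 = 60 (mod 63).
From x ≡ 60 (mod 63) write x = 60 + 63t. Substituting into x ≡ 2 (mod 5) gives 63t ≡ 2 (mod 5), and since 3⁻¹ ≡ 2 (mod 5), t ≡ 4. Hence x ≡ 60 + 63·4 = 312 (mod 315).
From x ≡ 312 (mod 315) write x = 312 + 315t. Substituting into x ≡ 0 (mod 4) gives 315t ≡ 0 (mod 4), and since 3⁻¹ ≡ 3 (mod 4), t ≡ 0. Hence x ≡ 312 + 315·0 = 312 (mod 1260).
From x ≡ 312 (mod 1260) write x = 312 + 1260t. Substituting into x ≡ 4 (mod 11) gives 1260t ≡ 0 (mod 11), and since 6⁻¹ ≡ 2 (mod 11), t ≡ 0. Hence x ≡ 312 + 1260·0 = 312 (mod 13860).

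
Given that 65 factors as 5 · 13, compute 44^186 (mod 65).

51

Mod 5: 44 ≡ 4; by Fermat, exponent reduces to 186 mod 4 = 2; 4^2 ≡ 1 (mod 5).
Mod 13: 44 ≡ 5; by Fermat, exponent reduces to 186 mod 12 = 6; 5^6 ≡ 12 (mod 13).
Combine by CRT: x ≡ 1 (mod 5), x ≡ 12 (mod 13) ⇒ x ≡ 51 (mod 65).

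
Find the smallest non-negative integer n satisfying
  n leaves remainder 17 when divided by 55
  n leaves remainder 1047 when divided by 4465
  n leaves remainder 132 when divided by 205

1800442

gcd(55, 4465) = 5 and 5 | (1047 − 17), so the pair is consistent; merging gives n ≡ 32302 (mod 49115), where 49115 = lcm(55, 4465).
gcd(49115, 205) = 5 and 5 | (132 − 32302), so the pair is consistent; merging gives n ≡ 1800442 (mod 2013715), where 2013715 = lcm(49115, 205).
The solution is unique modulo lcm(55, 4465, 205) = 2013715.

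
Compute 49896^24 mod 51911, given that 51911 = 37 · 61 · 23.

Mod 37: 49896 ≡ 20; 20^24 ≡ 10 (mod 37).
Mod 61: 49896 ≡ 59; 59^24 ≡ 20 (mod 61).
Mod 23: 49896 ≡ 9; by Fermat, exponent reduces to 24 mod 22 = 2; 9^2 ≡ 12 (mod 23).
Combine by CRT: x ≡ 10 (mod 37), x ≡ 20 (mod 61), x ≡ 12 (mod 23) ⇒ x ≡ 50589 (mod 51911).

50589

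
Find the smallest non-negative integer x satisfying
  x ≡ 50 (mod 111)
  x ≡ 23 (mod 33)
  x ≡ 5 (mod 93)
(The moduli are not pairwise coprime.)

32462

Combine the congruences pairwise.
gcd(111, 33) = 3 and 3 | (23 − 50), so the pair is consistent; merging gives x ≡ 716 (mod 1221), where 1221 = lcm(111, 33).
gcd(1221, 93) = 3 and 3 | (5 − 716), so the pair is consistent; merging gives x ≡ 32462 (mod 37851), where 37851 = lcm(1221, 93).
The solution is unique modulo lcm(111, 33, 93) = 37851.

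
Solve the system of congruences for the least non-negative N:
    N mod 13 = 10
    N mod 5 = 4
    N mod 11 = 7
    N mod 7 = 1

Combine the congruences pairwise.
From N ≡ 10 (mod 13) write N = 10 + 13t. Substituting into N ≡ 4 (mod 5) gives 13t ≡ 4 (mod 5), and since 3⁻¹ ≡ 2 (mod 5), t ≡ 3. Hence N ≡ 10 + 13·3 = 49 (mod 65).
From N ≡ 49 (mod 65) write N = 49 + 65t. Substituting into N ≡ 7 (mod 11) gives 65t ≡ 2 (mod 11), and since 10⁻¹ ≡ 10 (mod 11), t ≡ 9. Hence N ≡ 49 + 65·9 = 634 (mod 715).
From N ≡ 634 (mod 715) write N = 634 + 715t. Substituting into N ≡ 1 (mod 7) gives 715t ≡ 4 (mod 7), and since 1⁻¹ ≡ 1 (mod 7), t ≡ 4. Hence N ≡ 634 + 715·4 = 3494 (mod 5005).

3494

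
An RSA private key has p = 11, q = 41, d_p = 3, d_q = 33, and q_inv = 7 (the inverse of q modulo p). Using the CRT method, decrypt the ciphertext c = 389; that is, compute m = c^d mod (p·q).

405

m₁ = c^(d_p) mod p: c ≡ 4 (mod 11), and 4^3 mod 11 = 9.
m₂ = c^(d_q) mod q: c ≡ 20 (mod 41), and 20^33 mod 41 = 36.
h = q_inv·(m₁ − m₂) mod p = 7·(9 − 36) mod 11 = 9.
m = m₂ + h·q = 36 + 9·41 = 405.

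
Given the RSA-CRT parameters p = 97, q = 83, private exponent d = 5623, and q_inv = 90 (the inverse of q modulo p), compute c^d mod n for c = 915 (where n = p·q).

5995

d_p = d mod (p−1) = 5623 mod 96 = 55; d_q = d mod (q−1) = 47.
m₁ = c^(d_p) mod p: c ≡ 42 (mod 97), and 42^55 mod 97 = 78.
m₂ = c^(d_q) mod q: c ≡ 2 (mod 83), and 2^47 mod 83 = 19.
h = q_inv·(m₁ − m₂) mod p = 90·(78 − 19) mod 97 = 72.
m = m₂ + h·q = 19 + 72·83 = 5995.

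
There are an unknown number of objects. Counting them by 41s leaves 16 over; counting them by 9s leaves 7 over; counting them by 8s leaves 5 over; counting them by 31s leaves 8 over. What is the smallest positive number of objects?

4813

Combine the congruences pairwise.
From N ≡ 16 (mod 41) write N = 16 + 41t. Substituting into N ≡ 7 (mod 9) gives 41t ≡ 0 (mod 9), and since 5⁻¹ ≡ 2 (mod 9), t ≡ 0. Hence N ≡ 16 + 41·0 = 16 (mod 369).
From N ≡ 16 (mod 369) write N = 16 + 369t. Substituting into N ≡ 5 (mod 8) gives 369t ≡ 5 (mod 8), and since 1⁻¹ ≡ 1 (mod 8), t ≡ 5. Hence N ≡ 16 + 369·5 = 1861 (mod 2952).
From N ≡ 1861 (mod 2952) write N = 1861 + 2952t. Substituting into N ≡ 8 (mod 31) gives 2952t ≡ 7 (mod 31), and since 7⁻¹ ≡ 9 (mod 31), t ≡ 1. Hence N ≡ 1861 + 2952·1 = 4813 (mod 91512).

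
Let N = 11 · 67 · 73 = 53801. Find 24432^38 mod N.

4544

Mod 11: 24432 ≡ 1; by Fermat, exponent reduces to 38 mod 10 = 8; 1^8 ≡ 1 (mod 11).
Mod 67: 24432 ≡ 44; 44^38 ≡ 55 (mod 67).
Mod 73: 24432 ≡ 50; 50^38 ≡ 18 (mod 73).
Combine by CRT: x ≡ 1 (mod 11), x ≡ 55 (mod 67), x ≡ 18 (mod 73) ⇒ x ≡ 4544 (mod 53801).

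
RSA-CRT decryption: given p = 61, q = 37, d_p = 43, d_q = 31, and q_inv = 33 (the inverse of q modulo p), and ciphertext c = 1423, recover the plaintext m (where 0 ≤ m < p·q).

1778

m₁ = c^(d_p) mod p: c ≡ 20 (mod 61), and 20^43 mod 61 = 9.
m₂ = c^(d_q) mod q: c ≡ 17 (mod 37), and 17^31 mod 37 = 2.
h = q_inv·(m₁ − m₂) mod p = 33·(9 − 2) mod 61 = 48.
m = m₂ + h·q = 2 + 48·37 = 1778.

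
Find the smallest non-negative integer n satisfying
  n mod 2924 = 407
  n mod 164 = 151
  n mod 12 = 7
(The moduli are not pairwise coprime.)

284035

gcd(2924, 164) = 4 and 4 | (151 − 407), so the pair is consistent; merging gives n ≡ 44267 (mod 119884), where 119884 = lcm(2924, 164).
gcd(119884, 12) = 4 and 4 | (7 − 44267), so the pair is consistent; merging gives n ≡ 284035 (mod 359652), where 359652 = lcm(119884, 12).
The solution is unique modulo lcm(2924, 164, 12) = 359652.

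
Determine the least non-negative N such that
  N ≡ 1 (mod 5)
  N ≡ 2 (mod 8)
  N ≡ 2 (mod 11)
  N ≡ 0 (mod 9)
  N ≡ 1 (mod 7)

18306

The moduli are pairwise coprime; M = 5·8·11·9·7 = 27720.
M/5 = 5544; 5544 ≡ 4 (mod 5); 4·4 ≡ 1, so inverse 4.
M/8 = 3465; 3465 ≡ 1 (mod 8), inverse 1.
M/11 = 2520; 2520 ≡ 1 (mod 11), inverse 1.
M/9 = 3080; 3080 ≡ 2 (mod 9); 2·5 ≡ 1, so inverse 5.
M/7 = 3960; 3960 ≡ 5 (mod 7); 5·3 ≡ 1, so inverse 3.
N ≡ 1·5544·4 + 2·3465·1 + 2·2520·1 + 0·3080·5 + 1·3960·3 = 46026.
46026 mod 27720 = 18306.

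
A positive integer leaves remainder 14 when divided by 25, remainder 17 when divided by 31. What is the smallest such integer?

389

From t ≡ 14 (mod 25) write t = 14 + 25s. Substituting into t ≡ 17 (mod 31) gives 25s ≡ 3 (mod 31), and since 25⁻¹ ≡ 5 (mod 31), s ≡ 15. Hence t ≡ 14 + 25·15 = 389 (mod 775).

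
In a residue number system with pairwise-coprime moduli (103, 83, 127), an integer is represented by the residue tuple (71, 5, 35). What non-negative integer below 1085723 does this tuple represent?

778545

The moduli are pairwise coprime; N = 103·83·127 = 1085723.
N/103 = 10541; 10541 ≡ 35 (mod 103); 35·53 ≡ 1, so inverse 53.
N/83 = 13081; 13081 ≡ 50 (mod 83); 50·5 ≡ 1, so inverse 5.
N/127 = 8549; 8549 ≡ 40 (mod 127); 40·54 ≡ 1, so inverse 54.
x ≡ 71·10541·53 + 5·13081·5 + 35·8549·54 = 56150418.
56150418 mod 1085723 = 778545.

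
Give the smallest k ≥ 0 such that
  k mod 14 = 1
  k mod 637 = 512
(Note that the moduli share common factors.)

Combine the congruences pairwise.
gcd(14, 637) = 7 and 7 | (512 − 1), so the pair is consistent; merging gives k ≡ 1149 (mod 1274), where 1274 = lcm(14, 637).
The solution is unique modulo lcm(14, 637) = 1274.

1149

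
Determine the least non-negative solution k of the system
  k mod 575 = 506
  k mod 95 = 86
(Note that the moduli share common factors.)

gcd(575, 95) = 5 and 5 | (86 − 506), so the pair is consistent; merging gives k ≡ 6831 (mod 10925), where 10925 = lcm(575, 95).
The solution is unique modulo lcm(575, 95) = 10925.

6831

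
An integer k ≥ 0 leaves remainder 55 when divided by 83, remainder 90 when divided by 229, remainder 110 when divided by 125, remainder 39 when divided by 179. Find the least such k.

67527610

The moduli are pairwise coprime; N = 83·229·125·179 = 425281625.
N/83 = 5123875; 5123875 ≡ 36 (mod 83); 36·30 ≡ 1, so inverse 30.
N/229 = 1857125; 1857125 ≡ 164 (mod 229); 164·155 ≡ 1, so inverse 155.
N/125 = 3402253; 3402253 ≡ 3 (mod 125); 3·42 ≡ 1, so inverse 42.
N/179 = 2375875; 2375875 ≡ 8 (mod 179); 8·112 ≡ 1, so inverse 112.
k ≡ 55·5123875·30 + 90·1857125·155 + 110·3402253·42 + 39·2375875·112 = 60457518360.
60457518360 mod 425281625 = 67527610.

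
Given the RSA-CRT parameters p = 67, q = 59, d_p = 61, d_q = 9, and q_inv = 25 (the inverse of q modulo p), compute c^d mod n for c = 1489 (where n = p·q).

m₁ = c^(d_p) mod p: c ≡ 15 (mod 67), and 15^61 mod 67 = 22.
m₂ = c^(d_q) mod q: c ≡ 14 (mod 59), and 14^9 mod 59 = 37.
h = q_inv·(m₁ − m₂) mod p = 25·(22 − 37) mod 67 = 27.
m = m₂ + h·q = 37 + 27·59 = 1630.

1630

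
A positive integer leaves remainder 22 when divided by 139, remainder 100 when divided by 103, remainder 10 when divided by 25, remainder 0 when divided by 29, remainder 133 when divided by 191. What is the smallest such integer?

From N ≡ 22 (mod 139) write N = 22 + 139t. Substituting into N ≡ 100 (mod 103) gives 139t ≡ 78 (mod 103), and since 36⁻¹ ≡ 83 (mod 103), t ≡ 88. Hence N ≡ 22 + 139·88 = 12254 (mod 14317).
From N ≡ 12254 (mod 14317) write N = 12254 + 14317t. Substituting into N ≡ 10 (mod 25) gives 14317t ≡ 6 (mod 25), and since 17⁻¹ ≡ 3 (mod 25), t ≡ 18. Hence N ≡ 12254 + 14317·18 = 269960 (mod 357925).
From N ≡ 269960 (mod 357925) write N = 269960 + 357925t. Substituting into N ≡ 0 (mod 29) gives 357925t ≡ 1 (mod 29), and since 7⁻¹ ≡ 25 (mod 29), t ≡ 25. Hence N ≡ 269960 + 357925·25 = 9218085 (mod 10379825).
From N ≡ 9218085 (mod 10379825) write N = 9218085 + 10379825t. Substituting into N ≡ 133 (mod 191) gives 10379825t ≡ 90 (mod 191), and since 121⁻¹ ≡ 30 (mod 191), t ≡ 26. Hence N ≡ 9218085 + 10379825·26 = 279093535 (mod 1982546575).

279093535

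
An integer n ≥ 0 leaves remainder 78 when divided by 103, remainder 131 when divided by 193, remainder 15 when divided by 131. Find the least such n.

From n ≡ 78 (mod 103) write n = 78 + 103t. Substituting into n ≡ 131 (mod 193) gives 103t ≡ 53 (mod 193), and since 103⁻¹ ≡ 15 (mod 193), t ≡ 23. Hence n ≡ 78 + 103·23 = 2447 (mod 19879).
From n ≡ 2447 (mod 19879) write n = 2447 + 19879t. Substituting into n ≡ 15 (mod 131) gives 19879t ≡ 57 (mod 131), and since 98⁻¹ ≡ 127 (mod 131), t ≡ 34. Hence n ≡ 2447 + 19879·34 = 678333 (mod 2604149).

678333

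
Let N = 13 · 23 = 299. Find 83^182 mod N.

Mod 13: 83 ≡ 5; by Fermat, exponent reduces to 182 mod 12 = 2; 5^2 ≡ 12 (mod 13).
Mod 23: 83 ≡ 14; by Fermat, exponent reduces to 182 mod 22 = 6; 14^6 ≡ 3 (mod 23).
Combine by CRT: x ≡ 12 (mod 13), x ≡ 3 (mod 23) ⇒ x ≡ 233 (mod 299).

233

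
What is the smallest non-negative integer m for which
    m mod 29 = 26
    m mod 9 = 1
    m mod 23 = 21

3448

The moduli are pairwise coprime; N = 29·9·23 = 6003.
N/29 = 207; 207 ≡ 4 (mod 29); 4·22 ≡ 1, so inverse 22.
N/9 = 667; 667 ≡ 1 (mod 9), inverse 1.
N/23 = 261; 261 ≡ 8 (mod 23); 8·3 ≡ 1, so inverse 3.
m ≡ 26·207·22 + 1·667·1 + 21·261·3 = 135514.
135514 mod 6003 = 3448.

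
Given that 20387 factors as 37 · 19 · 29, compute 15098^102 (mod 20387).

Mod 37: 15098 ≡ 2; by Fermat, exponent reduces to 102 mod 36 = 30; 2^30 ≡ 11 (mod 37).
Mod 19: 15098 ≡ 12; by Fermat, exponent reduces to 102 mod 18 = 12; 12^12 ≡ 1 (mod 19).
Mod 29: 15098 ≡ 18; by Fermat, exponent reduces to 102 mod 28 = 18; 18^18 ≡ 4 (mod 29).
Combine by CRT: x ≡ 11 (mod 37), x ≡ 1 (mod 19), x ≡ 4 (mod 29) ⇒ x ≡ 381 (mod 20387).

381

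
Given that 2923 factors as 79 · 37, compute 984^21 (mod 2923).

Mod 79: 984 ≡ 36; 36^21 ≡ 21 (mod 79).
Mod 37: 984 ≡ 22; 22^21 ≡ 8 (mod 37).
Combine by CRT: x ≡ 21 (mod 79), x ≡ 8 (mod 37) ⇒ x ≡ 2154 (mod 2923).

2154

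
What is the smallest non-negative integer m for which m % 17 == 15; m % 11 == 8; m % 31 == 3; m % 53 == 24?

The moduli are pairwise coprime; N = 17·11·31·53 = 307241.
N/17 = 18073; 18073 ≡ 2 (mod 17); 2·9 ≡ 1, so inverse 9.
N/11 = 27931; 27931 ≡ 2 (mod 11); 2·6 ≡ 1, so inverse 6.
N/31 = 9911; 9911 ≡ 22 (mod 31); 22·24 ≡ 1, so inverse 24.
N/53 = 5797; 5797 ≡ 20 (mod 53); 20·8 ≡ 1, so inverse 8.
m ≡ 15·18073·9 + 8·27931·6 + 3·9911·24 + 24·5797·8 = 5607159.
5607159 mod 307241 = 76821.

76821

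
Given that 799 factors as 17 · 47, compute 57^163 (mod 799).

Mod 17: 57 ≡ 6; by Fermat, exponent reduces to 163 mod 16 = 3; 6^3 ≡ 12 (mod 17).
Mod 47: 57 ≡ 10; by Fermat, exponent reduces to 163 mod 46 = 25; 10^25 ≡ 41 (mod 47).
Combine by CRT: x ≡ 12 (mod 17), x ≡ 41 (mod 47) ⇒ x ≡ 182 (mod 799).

182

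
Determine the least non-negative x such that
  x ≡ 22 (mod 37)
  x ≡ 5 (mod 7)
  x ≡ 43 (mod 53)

96

From x ≡ 22 (mod 37) write x = 22 + 37t. Substituting into x ≡ 5 (mod 7) gives 37t ≡ 4 (mod 7), and since 2⁻¹ ≡ 4 (mod 7), t ≡ 2. Hence x ≡ 22 + 37·2 = 96 (mod 259).
From x ≡ 96 (mod 259) write x = 96 + 259t. Substituting into x ≡ 43 (mod 53) gives 259t ≡ 0 (mod 53), and since 47⁻¹ ≡ 44 (mod 53), t ≡ 0. Hence x ≡ 96 + 259·0 = 96 (mod 13727).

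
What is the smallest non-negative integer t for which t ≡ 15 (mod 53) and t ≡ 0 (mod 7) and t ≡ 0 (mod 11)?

3619

The moduli are pairwise coprime; N = 53·7·11 = 4081.
N/53 = 77; 77 ≡ 24 (mod 53); 24·42 ≡ 1, so inverse 42.
N/7 = 583; 583 ≡ 2 (mod 7); 2·4 ≡ 1, so inverse 4.
N/11 = 371; 371 ≡ 8 (mod 11); 8·7 ≡ 1, so inverse 7.
t ≡ 15·77·42 + 0·583·4 + 0·371·7 = 48510.
48510 mod 4081 = 3619.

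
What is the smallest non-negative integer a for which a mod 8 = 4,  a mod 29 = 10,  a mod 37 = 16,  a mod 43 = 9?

98436

The moduli are pairwise coprime; N = 8·29·37·43 = 369112.
N/8 = 46139; 46139 ≡ 3 (mod 8); 3·3 ≡ 1, so inverse 3.
N/29 = 12728; 12728 ≡ 26 (mod 29); 26·19 ≡ 1, so inverse 19.
N/37 = 9976; 9976 ≡ 23 (mod 37); 23·29 ≡ 1, so inverse 29.
N/43 = 8584; 8584 ≡ 27 (mod 43); 27·8 ≡ 1, so inverse 8.
a ≡ 4·46139·3 + 10·12728·19 + 16·9976·29 + 9·8584·8 = 8218900.
8218900 mod 369112 = 98436.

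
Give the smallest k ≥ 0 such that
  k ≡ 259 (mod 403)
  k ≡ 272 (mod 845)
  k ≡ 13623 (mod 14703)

gcd(403, 845) = 13 and 13 | (272 − 259), so the pair is consistent; merging gives k ≡ 8722 (mod 26195), where 26195 = lcm(403, 845).
gcd(26195, 14703) = 169 and 169 | (13623 − 8722), so the pair is consistent; merging gives k ≡ 1528032 (mod 2278965), where 2278965 = lcm(26195, 14703).
The solution is unique modulo lcm(403, 845, 14703) = 2278965.

1528032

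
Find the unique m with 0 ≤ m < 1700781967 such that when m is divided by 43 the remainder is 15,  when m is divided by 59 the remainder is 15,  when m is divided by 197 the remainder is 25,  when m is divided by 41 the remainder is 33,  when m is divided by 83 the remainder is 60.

The moduli are pairwise coprime; N = 43·59·197·41·83 = 1700781967.
N/43 = 39553069; 39553069 ≡ 35 (mod 43); 35·16 ≡ 1, so inverse 16.
N/59 = 28826813; 28826813 ≡ 3 (mod 59); 3·20 ≡ 1, so inverse 20.
N/197 = 8633411; 8633411 ≡ 83 (mod 197); 83·19 ≡ 1, so inverse 19.
N/41 = 41482487; 41482487 ≡ 40 (mod 41); 40·40 ≡ 1, so inverse 40.
N/83 = 20491349; 20491349 ≡ 60 (mod 83); 60·18 ≡ 1, so inverse 18.
m ≡ 15·39553069·16 + 15·28826813·20 + 25·8633411·19 + 33·41482487·40 + 60·20491349·18 = 99129190445.
99129190445 mod 1700781967 = 483836359.

483836359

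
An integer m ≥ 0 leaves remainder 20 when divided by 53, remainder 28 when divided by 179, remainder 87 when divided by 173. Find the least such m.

1421109

The moduli are pairwise coprime; N = 53·179·173 = 1641251.
N/53 = 30967; 30967 ≡ 15 (mod 53); 15·46 ≡ 1, so inverse 46.
N/179 = 9169; 9169 ≡ 40 (mod 179); 40·94 ≡ 1, so inverse 94.
N/173 = 9487; 9487 ≡ 145 (mod 173); 145·105 ≡ 1, so inverse 105.
m ≡ 20·30967·46 + 28·9169·94 + 87·9487·105 = 139286193.
139286193 mod 1641251 = 1421109.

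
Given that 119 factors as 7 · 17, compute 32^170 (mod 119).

Mod 7: 32 ≡ 4; by Fermat, exponent reduces to 170 mod 6 = 2; 4^2 ≡ 2 (mod 7).
Mod 17: 32 ≡ 15; by Fermat, exponent reduces to 170 mod 16 = 10; 15^10 ≡ 4 (mod 17).
Combine by CRT: x ≡ 2 (mod 7), x ≡ 4 (mod 17) ⇒ x ≡ 72 (mod 119).

72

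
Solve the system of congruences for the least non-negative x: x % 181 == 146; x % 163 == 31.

Combine the congruences pairwise.
From x ≡ 146 (mod 181) write x = 146 + 181t. Substituting into x ≡ 31 (mod 163) gives 181t ≡ 48 (mod 163), and since 18⁻¹ ≡ 154 (mod 163), t ≡ 57. Hence x ≡ 146 + 181·57 = 10463 (mod 29503).

10463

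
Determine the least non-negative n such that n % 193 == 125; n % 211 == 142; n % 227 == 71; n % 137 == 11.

1052307149

The moduli are pairwise coprime; M = 193·211·227·137 = 1266444577.
M/193 = 6561889; 6561889 ≡ 82 (mod 193); 82·153 ≡ 1, so inverse 153.
M/211 = 6002107; 6002107 ≡ 1 (mod 211), inverse 1.
M/227 = 5579051; 5579051 ≡ 72 (mod 227); 72·41 ≡ 1, so inverse 41.
M/137 = 9244121; 9244121 ≡ 46 (mod 137); 46·3 ≡ 1, so inverse 3.
n ≡ 125·6561889·153 + 142·6002107·1 + 71·5579051·41 + 11·9244121·3 = 142894099773.
142894099773 mod 1266444577 = 1052307149.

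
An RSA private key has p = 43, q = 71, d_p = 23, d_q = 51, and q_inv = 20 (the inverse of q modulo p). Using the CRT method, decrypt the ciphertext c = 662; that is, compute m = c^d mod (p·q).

891

m₁ = c^(d_p) mod p: c ≡ 17 (mod 43), and 17^23 mod 43 = 31.
m₂ = c^(d_q) mod q: c ≡ 23 (mod 71), and 23^51 mod 71 = 39.
h = q_inv·(m₁ − m₂) mod p = 20·(31 − 39) mod 43 = 12.
m = m₂ + h·q = 39 + 12·71 = 891.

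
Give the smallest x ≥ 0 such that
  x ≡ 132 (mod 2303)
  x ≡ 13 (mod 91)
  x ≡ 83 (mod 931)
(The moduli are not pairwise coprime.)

267280

gcd(2303, 91) = 7 and 7 | (13 − 132), so the pair is consistent; merging gives x ≡ 27768 (mod 29939), where 29939 = lcm(2303, 91).
gcd(29939, 931) = 49 and 49 | (83 − 27768), so the pair is consistent; merging gives x ≡ 267280 (mod 568841), where 568841 = lcm(29939, 931).
The solution is unique modulo lcm(2303, 91, 931) = 568841.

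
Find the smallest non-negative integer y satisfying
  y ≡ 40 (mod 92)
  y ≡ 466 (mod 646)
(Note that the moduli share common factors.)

11448

gcd(92, 646) = 2 and 2 | (466 − 40), so the pair is consistent; merging gives y ≡ 11448 (mod 29716), where 29716 = lcm(92, 646).
The solution is unique modulo lcm(92, 646) = 29716.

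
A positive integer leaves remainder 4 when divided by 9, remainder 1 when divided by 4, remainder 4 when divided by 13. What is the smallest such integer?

From n ≡ 4 (mod 9) write n = 4 + 9t. Substituting into n ≡ 1 (mod 4) gives 9t ≡ 1 (mod 4), and since 1⁻¹ ≡ 1 (mod 4), t ≡ 1. Hence n ≡ 4 + 9·1 = 13 (mod 36).
From n ≡ 13 (mod 36) write n = 13 + 36t. Substituting into n ≡ 4 (mod 13) gives 36t ≡ 4 (mod 13), and since 10⁻¹ ≡ 4 (mod 13), t ≡ 3. Hence n ≡ 13 + 36·3 = 121 (mod 468).

121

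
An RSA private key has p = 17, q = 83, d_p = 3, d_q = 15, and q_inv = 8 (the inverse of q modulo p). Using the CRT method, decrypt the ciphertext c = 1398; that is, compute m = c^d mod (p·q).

370

m₁ = c^(d_p) mod p: c ≡ 4 (mod 17), and 4^3 mod 17 = 13.
m₂ = c^(d_q) mod q: c ≡ 70 (mod 83), and 70^15 mod 83 = 38.
h = q_inv·(m₁ − m₂) mod p = 8·(13 − 38) mod 17 = 4.
m = m₂ + h·q = 38 + 4·83 = 370.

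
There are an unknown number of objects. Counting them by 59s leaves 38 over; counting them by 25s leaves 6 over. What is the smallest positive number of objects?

156

From N ≡ 38 (mod 59) write N = 38 + 59t. Substituting into N ≡ 6 (mod 25) gives 59t ≡ 18 (mod 25), and since 9⁻¹ ≡ 14 (mod 25), t ≡ 2. Hence N ≡ 38 + 59·2 = 156 (mod 1475).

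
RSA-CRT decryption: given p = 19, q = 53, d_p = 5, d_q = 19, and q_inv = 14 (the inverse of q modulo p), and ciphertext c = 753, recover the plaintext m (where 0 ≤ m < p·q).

388

m₁ = c^(d_p) mod p: c ≡ 12 (mod 19), and 12^5 mod 19 = 8.
m₂ = c^(d_q) mod q: c ≡ 11 (mod 53), and 11^19 mod 53 = 17.
h = q_inv·(m₁ − m₂) mod p = 14·(8 − 17) mod 19 = 7.
m = m₂ + h·q = 17 + 7·53 = 388.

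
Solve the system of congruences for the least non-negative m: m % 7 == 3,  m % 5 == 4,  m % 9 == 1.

The moduli are pairwise coprime; N = 7·5·9 = 315.
N/7 = 45; 45 ≡ 3 (mod 7); 3·5 ≡ 1, so inverse 5.
N/5 = 63; 63 ≡ 3 (mod 5); 3·2 ≡ 1, so inverse 2.
N/9 = 35; 35 ≡ 8 (mod 9); 8·8 ≡ 1, so inverse 8.
m ≡ 3·45·5 + 4·63·2 + 1·35·8 = 1459.
1459 mod 315 = 199.

199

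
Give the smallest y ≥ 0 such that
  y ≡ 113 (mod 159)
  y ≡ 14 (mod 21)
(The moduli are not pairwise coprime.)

749

gcd(159, 21) = 3 and 3 | (14 − 113), so the pair is consistent; merging gives y ≡ 749 (mod 1113), where 1113 = lcm(159, 21).
The solution is unique modulo lcm(159, 21) = 1113.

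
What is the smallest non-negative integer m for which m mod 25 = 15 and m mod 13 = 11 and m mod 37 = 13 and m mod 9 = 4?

31315

From m ≡ 15 (mod 25) write m = 15 + 25t. Substituting into m ≡ 11 (mod 13) gives 25t ≡ 9 (mod 13), and since 12⁻¹ ≡ 12 (mod 13), t ≡ 4. Hence m ≡ 15 + 25·4 = 115 (mod 325).
From m ≡ 115 (mod 325) write m = 115 + 325t. Substituting into m ≡ 13 (mod 37) gives 325t ≡ 9 (mod 37), and since 29⁻¹ ≡ 23 (mod 37), t ≡ 22. Hence m ≡ 115 + 325·22 = 7265 (mod 12025).
From m ≡ 7265 (mod 12025) write m = 7265 + 12025t. Substituting into m ≡ 4 (mod 9) gives 12025t ≡ 2 (mod 9), and since 1⁻¹ ≡ 1 (mod 9), t ≡ 2. Hence m ≡ 7265 + 12025·2 = 31315 (mod 108225).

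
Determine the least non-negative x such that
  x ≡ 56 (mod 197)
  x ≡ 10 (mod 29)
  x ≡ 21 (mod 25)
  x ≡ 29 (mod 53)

3387471

The moduli are pairwise coprime; N = 197·29·25·53 = 7569725.
N/197 = 38425; 38425 ≡ 10 (mod 197); 10·138 ≡ 1, so inverse 138.
N/29 = 261025; 261025 ≡ 25 (mod 29); 25·7 ≡ 1, so inverse 7.
N/25 = 302789; 302789 ≡ 14 (mod 25); 14·9 ≡ 1, so inverse 9.
N/53 = 142825; 142825 ≡ 43 (mod 53); 43·37 ≡ 1, so inverse 37.
x ≡ 56·38425·138 + 10·261025·7 + 21·302789·9 + 29·142825·37 = 525698496.
525698496 mod 7569725 = 3387471.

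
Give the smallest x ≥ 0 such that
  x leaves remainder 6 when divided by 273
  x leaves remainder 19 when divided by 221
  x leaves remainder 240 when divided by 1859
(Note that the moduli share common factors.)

gcd(273, 221) = 13 and 13 | (19 − 6), so the pair is consistent; merging gives x ≡ 3555 (mod 4641), where 4641 = lcm(273, 221).
gcd(4641, 1859) = 13 and 13 | (240 − 3555), so the pair is consistent; merging gives x ≡ 379476 (mod 663663), where 663663 = lcm(4641, 1859).
The solution is unique modulo lcm(273, 221, 1859) = 663663.

379476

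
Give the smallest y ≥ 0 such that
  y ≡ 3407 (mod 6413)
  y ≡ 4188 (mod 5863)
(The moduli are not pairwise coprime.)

Combine the congruences pairwise.
gcd(6413, 5863) = 11 and 11 | (4188 − 3407), so the pair is consistent; merging gives y ≡ 901227 (mod 3418129), where 3418129 = lcm(6413, 5863).
The solution is unique modulo lcm(6413, 5863) = 3418129.

901227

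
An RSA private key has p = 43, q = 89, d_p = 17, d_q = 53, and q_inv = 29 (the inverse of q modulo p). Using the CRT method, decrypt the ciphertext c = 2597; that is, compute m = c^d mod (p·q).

453

m₁ = c^(d_p) mod p: c ≡ 17 (mod 43), and 17^17 mod 43 = 23.
m₂ = c^(d_q) mod q: c ≡ 16 (mod 89), and 16^53 mod 89 = 8.
h = q_inv·(m₁ − m₂) mod p = 29·(23 − 8) mod 43 = 5.
m = m₂ + h·q = 8 + 5·89 = 453.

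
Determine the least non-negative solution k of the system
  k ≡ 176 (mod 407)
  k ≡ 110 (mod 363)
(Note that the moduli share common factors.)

6281

Combine the congruences pairwise.
gcd(407, 363) = 11 and 11 | (110 − 176), so the pair is consistent; merging gives k ≡ 6281 (mod 13431), where 13431 = lcm(407, 363).
The solution is unique modulo lcm(407, 363) = 13431.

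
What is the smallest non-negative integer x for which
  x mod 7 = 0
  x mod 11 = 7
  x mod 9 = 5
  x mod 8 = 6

4550

From x ≡ 0 (mod 7) write x = 0 + 7t. Substituting into x ≡ 7 (mod 11) gives 7t ≡ 7 (mod 11), and since 7⁻¹ ≡ 8 (mod 11), t ≡ 1. Hence x ≡ 0 + 7·1 = 7 (mod 77).
From x ≡ 7 (mod 77) write x = 7 + 77t. Substituting into x ≡ 5 (mod 9) gives 77t ≡ 7 (mod 9), and since 5⁻¹ ≡ 2 (mod 9), t ≡ 5. Hence x ≡ 7 + 77·5 = 392 (mod 693).
From x ≡ 392 (mod 693) write x = 392 + 693t. Substituting into x ≡ 6 (mod 8) gives 693t ≡ 6 (mod 8), and since 5⁻¹ ≡ 5 (mod 8), t ≡ 6. Hence x ≡ 392 + 693·6 = 4550 (mod 5544).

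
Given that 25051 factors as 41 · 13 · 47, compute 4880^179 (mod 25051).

Mod 41: 4880 ≡ 1; by Fermat, exponent reduces to 179 mod 40 = 19; 1^19 ≡ 1 (mod 41).
Mod 13: 4880 ≡ 5; by Fermat, exponent reduces to 179 mod 12 = 11; 5^11 ≡ 8 (mod 13).
Mod 47: 4880 ≡ 39; by Fermat, exponent reduces to 179 mod 46 = 41; 39^41 ≡ 26 (mod 47).
Combine by CRT: x ≡ 1 (mod 41), x ≡ 8 (mod 13), x ≡ 26 (mod 47) ⇒ x ≡ 11071 (mod 25051).

11071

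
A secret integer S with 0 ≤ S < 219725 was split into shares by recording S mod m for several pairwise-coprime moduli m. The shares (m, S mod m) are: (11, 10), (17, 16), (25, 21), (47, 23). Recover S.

Combine the congruences pairwise.
From S ≡ 10 (mod 11) write S = 10 + 11t. Substituting into S ≡ 16 (mod 17) gives 11t ≡ 6 (mod 17), and since 11⁻¹ ≡ 14 (mod 17), t ≡ 16. Hence S ≡ 10 + 11·16 = 186 (mod 187).
From S ≡ 186 (mod 187) write S = 186 + 187t. Substituting into S ≡ 21 (mod 25) gives 187t ≡ 10 (mod 25), and since 12⁻¹ ≡ 23 (mod 25), t ≡ 5. Hence S ≡ 186 + 187·5 = 1121 (mod 4675).
From S ≡ 1121 (mod 4675) write S = 1121 + 4675t. Substituting into S ≡ 23 (mod 47) gives 4675t ≡ 30 (mod 47), and since 22⁻¹ ≡ 15 (mod 47), t ≡ 27. Hence S ≡ 1121 + 4675·27 = 127346 (mod 219725).

127346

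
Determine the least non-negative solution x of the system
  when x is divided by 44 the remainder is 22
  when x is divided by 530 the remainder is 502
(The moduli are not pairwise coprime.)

gcd(44, 530) = 2 and 2 | (502 − 22), so the pair is consistent; merging gives x ≡ 1562 (mod 11660), where 11660 = lcm(44, 530).
The solution is unique modulo lcm(44, 530) = 11660.

1562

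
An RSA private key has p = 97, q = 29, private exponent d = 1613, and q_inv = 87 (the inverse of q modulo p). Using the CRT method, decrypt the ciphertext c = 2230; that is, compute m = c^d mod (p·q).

2521

d_p = d mod (p−1) = 1613 mod 96 = 77; d_q = d mod (q−1) = 17.
m₁ = c^(d_p) mod p: c ≡ 96 (mod 97), and 96^77 mod 97 = 96.
m₂ = c^(d_q) mod q: c ≡ 26 (mod 29), and 26^17 mod 29 = 27.
h = q_inv·(m₁ − m₂) mod p = 87·(96 − 27) mod 97 = 86.
m = m₂ + h·q = 27 + 86·29 = 2521.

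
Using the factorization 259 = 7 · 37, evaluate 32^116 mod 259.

Mod 7: 32 ≡ 4; by Fermat, exponent reduces to 116 mod 6 = 2; 4^2 ≡ 2 (mod 7).
Mod 37: 32 ≡ 32; by Fermat, exponent reduces to 116 mod 36 = 8; 32^8 ≡ 16 (mod 37).
Combine by CRT: x ≡ 2 (mod 7), x ≡ 16 (mod 37) ⇒ x ≡ 16 (mod 259).

16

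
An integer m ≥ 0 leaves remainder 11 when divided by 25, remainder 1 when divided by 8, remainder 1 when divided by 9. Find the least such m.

The moduli are pairwise coprime; N = 25·8·9 = 1800.
N/25 = 72; 72 ≡ 22 (mod 25); 22·8 ≡ 1, so inverse 8.
N/8 = 225; 225 ≡ 1 (mod 8), inverse 1.
N/9 = 200; 200 ≡ 2 (mod 9); 2·5 ≡ 1, so inverse 5.
m ≡ 11·72·8 + 1·225·1 + 1·200·5 = 7561.
7561 mod 1800 = 361.

361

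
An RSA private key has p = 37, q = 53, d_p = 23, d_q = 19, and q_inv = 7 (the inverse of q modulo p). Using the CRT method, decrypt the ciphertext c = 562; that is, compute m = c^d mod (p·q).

m₁ = c^(d_p) mod p: c ≡ 7 (mod 37), and 7^23 mod 37 = 9.
m₂ = c^(d_q) mod q: c ≡ 32 (mod 53), and 32^19 mod 53 = 50.
h = q_inv·(m₁ − m₂) mod p = 7·(9 − 50) mod 37 = 9.
m = m₂ + h·q = 50 + 9·53 = 527.

527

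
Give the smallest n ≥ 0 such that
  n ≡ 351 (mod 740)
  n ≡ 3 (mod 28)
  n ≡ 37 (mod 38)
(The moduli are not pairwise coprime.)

Combine the congruences pairwise.
gcd(740, 28) = 4 and 4 | (3 − 351), so the pair is consistent; merging gives n ≡ 4791 (mod 5180), where 5180 = lcm(740, 28).
gcd(5180, 38) = 2 and 2 | (37 − 4791), so the pair is consistent; merging gives n ≡ 35871 (mod 98420), where 98420 = lcm(5180, 38).
The solution is unique modulo lcm(740, 28, 38) = 98420.

35871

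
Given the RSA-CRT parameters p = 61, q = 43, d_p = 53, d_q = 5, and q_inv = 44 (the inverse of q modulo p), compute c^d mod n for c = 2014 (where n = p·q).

m₁ = c^(d_p) mod p: c ≡ 1 (mod 61), and 1^53 mod 61 = 1.
m₂ = c^(d_q) mod q: c ≡ 36 (mod 43), and 36^5 mod 43 = 6.
h = q_inv·(m₁ − m₂) mod p = 44·(1 − 6) mod 61 = 24.
m = m₂ + h·q = 6 + 24·43 = 1038.

1038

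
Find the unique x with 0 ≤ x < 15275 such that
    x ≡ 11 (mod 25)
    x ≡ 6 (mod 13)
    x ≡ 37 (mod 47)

4361

The moduli are pairwise coprime; N = 25·13·47 = 15275.
N/25 = 611; 611 ≡ 11 (mod 25); 11·16 ≡ 1, so inverse 16.
N/13 = 1175; 1175 ≡ 5 (mod 13); 5·8 ≡ 1, so inverse 8.
N/47 = 325; 325 ≡ 43 (mod 47); 43·35 ≡ 1, so inverse 35.
x ≡ 11·611·16 + 6·1175·8 + 37·325·35 = 584811.
584811 mod 15275 = 4361.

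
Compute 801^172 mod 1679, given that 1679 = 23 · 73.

951

Mod 23: 801 ≡ 19; by Fermat, exponent reduces to 172 mod 22 = 18; 19^18 ≡ 8 (mod 23).
Mod 73: 801 ≡ 71; by Fermat, exponent reduces to 172 mod 72 = 28; 71^28 ≡ 2 (mod 73).
Combine by CRT: x ≡ 8 (mod 23), x ≡ 2 (mod 73) ⇒ x ≡ 951 (mod 1679).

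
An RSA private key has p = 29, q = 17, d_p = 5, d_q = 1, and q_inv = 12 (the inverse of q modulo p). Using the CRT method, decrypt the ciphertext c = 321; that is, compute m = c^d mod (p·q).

32

m₁ = c^(d_p) mod p: c ≡ 2 (mod 29), and 2^5 mod 29 = 3.
m₂ = c^(d_q) mod q: c ≡ 15 (mod 17), and 15^1 mod 17 = 15.
h = q_inv·(m₁ − m₂) mod p = 12·(3 − 15) mod 29 = 1.
m = m₂ + h·q = 15 + 1·17 = 32.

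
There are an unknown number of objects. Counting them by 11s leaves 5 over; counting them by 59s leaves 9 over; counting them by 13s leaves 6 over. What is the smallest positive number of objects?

From N ≡ 5 (mod 11) write N = 5 + 11t. Substituting into N ≡ 9 (mod 59) gives 11t ≡ 4 (mod 59), and since 11⁻¹ ≡ 43 (mod 59), t ≡ 54. Hence N ≡ 5 + 11·54 = 599 (mod 649).
From N ≡ 599 (mod 649) write N = 599 + 649t. Substituting into N ≡ 6 (mod 13) gives 649t ≡ 5 (mod 13), and since 12⁻¹ ≡ 12 (mod 13), t ≡ 8. Hence N ≡ 599 + 649·8 = 5791 (mod 8437).

5791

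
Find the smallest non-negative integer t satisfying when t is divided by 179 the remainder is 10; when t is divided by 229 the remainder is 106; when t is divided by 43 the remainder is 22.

1003126

The moduli are pairwise coprime; N = 179·229·43 = 1762613.
N/179 = 9847; 9847 ≡ 2 (mod 179); 2·90 ≡ 1, so inverse 90.
N/229 = 7697; 7697 ≡ 140 (mod 229); 140·18 ≡ 1, so inverse 18.
N/43 = 40991; 40991 ≡ 12 (mod 43); 12·18 ≡ 1, so inverse 18.
t ≡ 10·9847·90 + 106·7697·18 + 22·40991·18 = 39780612.
39780612 mod 1762613 = 1003126.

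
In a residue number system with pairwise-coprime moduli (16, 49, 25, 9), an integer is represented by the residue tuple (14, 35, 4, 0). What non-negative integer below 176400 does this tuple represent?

16254

The moduli are pairwise coprime; N = 16·49·25·9 = 176400.
N/16 = 11025; 11025 ≡ 1 (mod 16), inverse 1.
N/49 = 3600; 3600 ≡ 23 (mod 49); 23·32 ≡ 1, so inverse 32.
N/25 = 7056; 7056 ≡ 6 (mod 25); 6·21 ≡ 1, so inverse 21.
N/9 = 19600; 19600 ≡ 7 (mod 9); 7·4 ≡ 1, so inverse 4.
x ≡ 14·11025·1 + 35·3600·32 + 4·7056·21 + 0·19600·4 = 4779054.
4779054 mod 176400 = 16254.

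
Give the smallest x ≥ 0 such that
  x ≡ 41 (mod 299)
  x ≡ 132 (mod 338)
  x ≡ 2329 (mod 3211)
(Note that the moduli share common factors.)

gcd(299, 338) = 13 and 13 | (132 − 41), so the pair is consistent; merging gives x ≡ 4526 (mod 7774), where 7774 = lcm(299, 338).
gcd(7774, 3211) = 169 and 169 | (2329 − 4526), so the pair is consistent; merging gives x ≡ 121136 (mod 147706), where 147706 = lcm(7774, 3211).
The solution is unique modulo lcm(299, 338, 3211) = 147706.

121136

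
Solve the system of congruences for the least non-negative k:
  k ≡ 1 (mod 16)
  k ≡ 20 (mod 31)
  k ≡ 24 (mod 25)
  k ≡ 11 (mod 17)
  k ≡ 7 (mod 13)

The moduli are pairwise coprime; N = 16·31·25·17·13 = 2740400.
N/16 = 171275; 171275 ≡ 11 (mod 16); 11·3 ≡ 1, so inverse 3.
N/31 = 88400; 88400 ≡ 19 (mod 31); 19·18 ≡ 1, so inverse 18.
N/25 = 109616; 109616 ≡ 16 (mod 25); 16·11 ≡ 1, so inverse 11.
N/17 = 161200; 161200 ≡ 6 (mod 17); 6·3 ≡ 1, so inverse 3.
N/13 = 210800; 210800 ≡ 5 (mod 13); 5·8 ≡ 1, so inverse 8.
k ≡ 1·171275·3 + 20·88400·18 + 24·109616·11 + 11·161200·3 + 7·210800·8 = 78400849.
78400849 mod 2740400 = 1669649.

1669649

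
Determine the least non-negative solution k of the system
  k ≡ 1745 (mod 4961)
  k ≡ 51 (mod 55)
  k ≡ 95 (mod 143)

155536

Combine the congruences pairwise.
gcd(4961, 55) = 11 and 11 | (51 − 1745), so the pair is consistent; merging gives k ≡ 6706 (mod 24805), where 24805 = lcm(4961, 55).
gcd(24805, 143) = 11 and 11 | (95 − 6706), so the pair is consistent; merging gives k ≡ 155536 (mod 322465), where 322465 = lcm(24805, 143).
The solution is unique modulo lcm(4961, 55, 143) = 322465.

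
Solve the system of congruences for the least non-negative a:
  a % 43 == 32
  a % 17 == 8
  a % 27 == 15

6009

From a ≡ 32 (mod 43) write a = 32 + 43t. Substituting into a ≡ 8 (mod 17) gives 43t ≡ 10 (mod 17), and since 9⁻¹ ≡ 2 (mod 17), t ≡ 3. Hence a ≡ 32 + 43·3 = 161 (mod 731).
From a ≡ 161 (mod 731) write a = 161 + 731t. Substituting into a ≡ 15 (mod 27) gives 731t ≡ 16 (mod 27), and since 2⁻¹ ≡ 14 (mod 27), t ≡ 8. Hence a ≡ 161 + 731·8 = 6009 (mod 19737).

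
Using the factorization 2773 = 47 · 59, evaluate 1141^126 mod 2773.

820

Mod 47: 1141 ≡ 13; by Fermat, exponent reduces to 126 mod 46 = 34; 13^34 ≡ 21 (mod 47).
Mod 59: 1141 ≡ 20; by Fermat, exponent reduces to 126 mod 58 = 10; 20^10 ≡ 53 (mod 59).
Combine by CRT: x ≡ 21 (mod 47), x ≡ 53 (mod 59) ⇒ x ≡ 820 (mod 2773).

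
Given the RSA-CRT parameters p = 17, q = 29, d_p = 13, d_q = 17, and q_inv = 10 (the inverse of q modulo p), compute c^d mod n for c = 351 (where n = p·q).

m₁ = c^(d_p) mod p: c ≡ 11 (mod 17), and 11^13 mod 17 = 7.
m₂ = c^(d_q) mod q: c ≡ 3 (mod 29), and 3^17 mod 29 = 2.
h = q_inv·(m₁ − m₂) mod p = 10·(7 − 2) mod 17 = 16.
m = m₂ + h·q = 2 + 16·29 = 466.

466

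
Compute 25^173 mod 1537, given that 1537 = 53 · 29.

Mod 53: 25 ≡ 25; by Fermat, exponent reduces to 173 mod 52 = 17; 25^17 ≡ 38 (mod 53).
Mod 29: 25 ≡ 25; by Fermat, exponent reduces to 173 mod 28 = 5; 25^5 ≡ 20 (mod 29).
Combine by CRT: x ≡ 38 (mod 53), x ≡ 20 (mod 29) ⇒ x ≡ 1151 (mod 1537).

1151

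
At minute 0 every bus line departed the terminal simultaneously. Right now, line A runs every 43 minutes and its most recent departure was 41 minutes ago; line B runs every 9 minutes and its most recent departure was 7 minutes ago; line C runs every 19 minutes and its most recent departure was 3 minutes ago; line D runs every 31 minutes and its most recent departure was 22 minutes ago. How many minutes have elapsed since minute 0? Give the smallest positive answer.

Combine the congruences pairwise.
From t ≡ 41 (mod 43) write t = 41 + 43s. Substituting into t ≡ 7 (mod 9) gives 43s ≡ 2 (mod 9), and since 7⁻¹ ≡ 4 (mod 9), s ≡ 8. Hence t ≡ 41 + 43·8 = 385 (mod 387).
From t ≡ 385 (mod 387) write t = 385 + 387s. Substituting into t ≡ 3 (mod 19) gives 387s ≡ 17 (mod 19), and since 7⁻¹ ≡ 11 (mod 19), s ≡ 16. Hence t ≡ 385 + 387·16 = 6577 (mod 7353).
From t ≡ 6577 (mod 7353) write t = 6577 + 7353s. Substituting into t ≡ 22 (mod 31) gives 7353s ≡ 17 (mod 31), and since 6⁻¹ ≡ 26 (mod 31), s ≡ 8. Hence t ≡ 6577 + 7353·8 = 65401 (mod 227943).

65401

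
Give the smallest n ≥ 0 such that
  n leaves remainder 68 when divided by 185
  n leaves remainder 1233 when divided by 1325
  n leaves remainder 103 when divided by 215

gcd(185, 1325) = 5 and 5 | (1233 − 68), so the pair is consistent; merging gives n ≡ 39658 (mod 49025), where 49025 = lcm(185, 1325).
gcd(49025, 215) = 5 and 5 | (103 − 39658), so the pair is consistent; merging gives n ≡ 88683 (mod 2108075), where 2108075 = lcm(49025, 215).
The solution is unique modulo lcm(185, 1325, 215) = 2108075.

88683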